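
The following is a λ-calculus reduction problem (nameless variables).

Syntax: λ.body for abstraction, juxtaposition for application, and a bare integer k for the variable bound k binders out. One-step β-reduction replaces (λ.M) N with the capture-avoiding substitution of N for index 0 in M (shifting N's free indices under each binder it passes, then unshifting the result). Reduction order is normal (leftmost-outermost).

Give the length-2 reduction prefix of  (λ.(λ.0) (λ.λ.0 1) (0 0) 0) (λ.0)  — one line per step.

  start: (λ.(λ.0) (λ.λ.0 1) (0 0) 0) (λ.0)
  →1  (λ.0) (λ.λ.0 1) ((λ.0) (λ.0)) (λ.0)
  →2  (λ.λ.0 1) ((λ.0) (λ.0)) (λ.0)

Answer: after 2 steps: (λ.λ.0 1) ((λ.0) (λ.0)) (λ.0)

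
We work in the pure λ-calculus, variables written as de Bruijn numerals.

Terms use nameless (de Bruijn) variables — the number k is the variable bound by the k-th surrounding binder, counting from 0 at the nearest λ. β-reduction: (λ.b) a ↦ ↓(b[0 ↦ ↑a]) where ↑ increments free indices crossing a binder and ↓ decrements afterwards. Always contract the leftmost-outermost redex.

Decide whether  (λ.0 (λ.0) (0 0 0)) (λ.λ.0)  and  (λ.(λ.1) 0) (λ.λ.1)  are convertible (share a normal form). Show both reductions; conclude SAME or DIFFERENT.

Answer: DIFFERENT — A ⇓ λ.λ.0, B ⇓ λ.λ.1

Reduction:
Term A:
  start: (λ.0 (λ.0) (0 0 0)) (λ.λ.0)
  →1  (λ.λ.0) (λ.0) ((λ.λ.0) (λ.λ.0) (λ.λ.0))
  →2  (λ.0) ((λ.λ.0) (λ.λ.0) (λ.λ.0))
  →3  (λ.λ.0) (λ.λ.0) (λ.λ.0)
  →4  (λ.0) (λ.λ.0)
  →5  λ.λ.0

Term B:
  start: (λ.(λ.1) 0) (λ.λ.1)
  →1  (λ.λ.λ.1) (λ.λ.1)
  →2  λ.λ.1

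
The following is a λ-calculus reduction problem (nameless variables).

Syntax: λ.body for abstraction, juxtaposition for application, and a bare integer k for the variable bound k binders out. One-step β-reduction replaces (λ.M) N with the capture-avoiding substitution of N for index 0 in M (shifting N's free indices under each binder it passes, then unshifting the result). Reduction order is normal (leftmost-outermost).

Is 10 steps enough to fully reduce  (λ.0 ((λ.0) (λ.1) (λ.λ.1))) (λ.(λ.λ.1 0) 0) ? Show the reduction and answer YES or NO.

  start: (λ.0 ((λ.0) (λ.1) (λ.λ.1))) (λ.(λ.λ.1 0) 0)
  step 1: (λ.(λ.λ.1 0) 0) ((λ.0) (λ.λ.(λ.λ.1 0) 0) (λ.λ.1))
  step 2: (λ.λ.1 0) ((λ.0) (λ.λ.(λ.λ.1 0) 0) (λ.λ.1))
  step 3: λ.(λ.0) (λ.λ.(λ.λ.1 0) 0) (λ.λ.1) 0
  step 4: λ.(λ.λ.(λ.λ.1 0) 0) (λ.λ.1) 0
  step 5: λ.(λ.(λ.λ.1 0) 0) 0
  step 6: λ.(λ.λ.1 0) 0
  step 7: λ.λ.1 0

Answer: YES — reaches normal form λ.λ.1 0 in 7 ≤ 10 steps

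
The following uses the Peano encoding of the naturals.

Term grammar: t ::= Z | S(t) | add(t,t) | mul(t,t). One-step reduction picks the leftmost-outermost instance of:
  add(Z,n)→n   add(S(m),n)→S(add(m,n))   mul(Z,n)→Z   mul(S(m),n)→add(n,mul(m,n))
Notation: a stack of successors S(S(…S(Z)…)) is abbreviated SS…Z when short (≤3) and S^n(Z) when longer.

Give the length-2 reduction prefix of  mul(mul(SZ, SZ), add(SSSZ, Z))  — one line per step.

  start: mul(mul(SZ, SZ), add(SSSZ, Z))
  step 1: mul(add(SZ, mul(Z, SZ)), add(SSSZ, Z))
  step 2: mul(S(add(Z, mul(Z, SZ))), add(SSSZ, Z))

Answer: after 2 steps: mul(S(add(Z, mul(Z, SZ))), add(SSSZ, Z))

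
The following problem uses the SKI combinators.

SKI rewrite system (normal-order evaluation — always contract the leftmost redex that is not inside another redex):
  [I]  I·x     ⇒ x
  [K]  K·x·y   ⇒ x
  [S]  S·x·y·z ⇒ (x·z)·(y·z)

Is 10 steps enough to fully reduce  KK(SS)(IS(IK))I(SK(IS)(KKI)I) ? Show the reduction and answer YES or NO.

  start: KK(SS)(IS(IK))I(SK(IS)(KKI)I)
  [1] K(IS(IK))I(SK(IS)(KKI)I)
  [2] IS(IK)(SK(IS)(KKI)I)
  [3] S(IK)(SK(IS)(KKI)I)
  [4] SK(SK(IS)(KKI)I)
  [5] SK(K(KKI)(IS(KKI))I)
  [6] SK(KKII)
  [7] SK(KI)

Answer: YES — reaches normal form SK(KI) in 7 ≤ 10 steps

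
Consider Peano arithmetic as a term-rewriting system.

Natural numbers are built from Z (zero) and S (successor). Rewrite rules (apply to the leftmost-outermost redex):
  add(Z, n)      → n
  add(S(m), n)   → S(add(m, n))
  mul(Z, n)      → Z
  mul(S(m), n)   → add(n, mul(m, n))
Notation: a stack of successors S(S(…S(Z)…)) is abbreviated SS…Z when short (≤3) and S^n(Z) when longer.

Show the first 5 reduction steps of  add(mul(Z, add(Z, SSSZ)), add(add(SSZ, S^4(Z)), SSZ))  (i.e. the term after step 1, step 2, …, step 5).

Answer: after 5 steps: S(add(S(add(Z, S^4(Z))), SSZ))

Working:
  start: add(mul(Z, add(Z, SSSZ)), add(add(SSZ, S^4(Z)), SSZ))
  →1  add(Z, add(add(SSZ, S^4(Z)), SSZ))
  →2  add(add(SSZ, S^4(Z)), SSZ)
  →3  add(S(add(SZ, S^4(Z))), SSZ)
  →4  S(add(add(SZ, S^4(Z)), SSZ))
  →5  S(add(S(add(Z, S^4(Z))), SSZ))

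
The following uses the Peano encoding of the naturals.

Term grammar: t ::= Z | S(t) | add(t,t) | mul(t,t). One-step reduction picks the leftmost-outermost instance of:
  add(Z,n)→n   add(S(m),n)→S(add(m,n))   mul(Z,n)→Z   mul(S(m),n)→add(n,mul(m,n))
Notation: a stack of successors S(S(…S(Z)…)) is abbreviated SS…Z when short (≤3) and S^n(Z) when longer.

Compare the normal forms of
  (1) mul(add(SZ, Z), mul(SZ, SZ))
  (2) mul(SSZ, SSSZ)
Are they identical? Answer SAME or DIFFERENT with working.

Answer: DIFFERENT — A ⇓ SZ, B ⇓ S^6(Z)

Reduction:
Term A:
  start: mul(add(SZ, Z), mul(SZ, SZ))
  step 1: mul(S(add(Z, Z)), mul(SZ, SZ))
  step 2: add(mul(SZ, SZ), mul(add(Z, Z), mul(SZ, SZ)))
  step 3: add(add(SZ, mul(Z, SZ)), mul(add(Z, Z), mul(SZ, SZ)))
  step 4: add(S(add(Z, mul(Z, SZ))), mul(add(Z, Z), mul(SZ, SZ)))
  step 5: S(add(add(Z, mul(Z, SZ)), mul(add(Z, Z), mul(SZ, SZ))))
  step 6: S(add(mul(Z, SZ), mul(add(Z, Z), mul(SZ, SZ))))
  step 7: S(add(Z, mul(add(Z, Z), mul(SZ, SZ))))
  step 8: S(mul(add(Z, Z), mul(SZ, SZ)))
  step 9: S(mul(Z, mul(SZ, SZ)))
  step 10: SZ

Term B:
  start: mul(SSZ, SSSZ)
  step 1: add(SSSZ, mul(SZ, SSSZ))
  step 2: S(add(SSZ, mul(SZ, SSSZ)))
  step 3: S(S(add(SZ, mul(SZ, SSSZ))))
  step 4: S(S(S(add(Z, mul(SZ, SSSZ)))))
  step 5: S(S(S(mul(SZ, SSSZ))))
  step 6: S(S(S(add(SSSZ, mul(Z, SSSZ)))))
  step 7: S(S(S(S(add(SSZ, mul(Z, SSSZ))))))
  step 8: S(S(S(S(S(add(SZ, mul(Z, SSSZ)))))))
  step 9: S(S(S(S(S(S(add(Z, mul(Z, SSSZ))))))))
  step 10: S(S(S(S(S(S(mul(Z, SSSZ)))))))
  step 11: S^6(Z)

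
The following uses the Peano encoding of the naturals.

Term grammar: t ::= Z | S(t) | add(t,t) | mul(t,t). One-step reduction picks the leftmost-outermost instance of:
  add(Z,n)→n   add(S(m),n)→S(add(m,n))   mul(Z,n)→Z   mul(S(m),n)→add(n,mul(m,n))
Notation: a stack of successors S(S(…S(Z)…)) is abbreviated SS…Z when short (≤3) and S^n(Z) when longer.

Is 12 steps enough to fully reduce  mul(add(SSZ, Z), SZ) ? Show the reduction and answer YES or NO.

  start: mul(add(SSZ, Z), SZ)
  →1  mul(S(add(SZ, Z)), SZ)
  →2  add(SZ, mul(add(SZ, Z), SZ))
  →3  S(add(Z, mul(add(SZ, Z), SZ)))
  →4  S(mul(add(SZ, Z), SZ))
  →5  S(mul(S(add(Z, Z)), SZ))
  →6  S(add(SZ, mul(add(Z, Z), SZ)))
  →7  S(S(add(Z, mul(add(Z, Z), SZ))))
  →8  S(S(mul(add(Z, Z), SZ)))
  →9  S(S(mul(Z, SZ)))
  →10  SSZ

Answer: YES — reaches normal form SSZ in 10 ≤ 12 steps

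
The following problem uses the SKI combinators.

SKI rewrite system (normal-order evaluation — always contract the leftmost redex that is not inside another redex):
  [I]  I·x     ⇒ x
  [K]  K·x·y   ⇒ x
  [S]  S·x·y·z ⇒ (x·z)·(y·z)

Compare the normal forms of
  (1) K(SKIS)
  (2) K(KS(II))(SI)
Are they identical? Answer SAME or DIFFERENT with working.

Term A:
  start: K(SKIS)
  step 1: K(KS(IS))
  step 2: KS

Term B:
  start: K(KS(II))(SI)
  step 1: KS(II)
  step 2: S

Answer: DIFFERENT — A ⇓ KS, B ⇓ S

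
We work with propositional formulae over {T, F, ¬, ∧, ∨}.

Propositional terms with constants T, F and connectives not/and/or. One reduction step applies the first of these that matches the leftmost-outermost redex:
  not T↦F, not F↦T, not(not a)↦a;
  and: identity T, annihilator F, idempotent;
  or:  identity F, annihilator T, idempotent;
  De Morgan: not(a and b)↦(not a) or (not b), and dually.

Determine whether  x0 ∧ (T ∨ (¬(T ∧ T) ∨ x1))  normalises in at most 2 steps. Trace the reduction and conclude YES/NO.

Answer: YES — reaches normal form x0 in 2 ≤ 2 steps

Derivation:
  start: x0 ∧ (T ∨ (¬(T ∧ T) ∨ x1))
  →1  x0 ∧ T
  →2  x0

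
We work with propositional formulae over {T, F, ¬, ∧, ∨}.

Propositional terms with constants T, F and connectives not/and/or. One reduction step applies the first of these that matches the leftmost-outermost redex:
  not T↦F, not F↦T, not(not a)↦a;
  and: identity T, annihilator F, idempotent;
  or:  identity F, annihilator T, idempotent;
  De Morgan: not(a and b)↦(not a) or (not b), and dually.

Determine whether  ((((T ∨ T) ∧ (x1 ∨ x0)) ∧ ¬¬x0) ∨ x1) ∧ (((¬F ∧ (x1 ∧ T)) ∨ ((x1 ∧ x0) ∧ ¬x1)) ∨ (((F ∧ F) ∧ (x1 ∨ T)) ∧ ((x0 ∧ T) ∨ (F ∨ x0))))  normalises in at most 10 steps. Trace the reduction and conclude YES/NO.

  start: ((((T ∨ T) ∧ (x1 ∨ x0)) ∧ ¬¬x0) ∨ x1) ∧ (((¬F ∧ (x1 ∧ T)) ∨ ((x1 ∧ x0) ∧ ¬x1)) ∨ (((F ∧ F) ∧ (x1 ∨ T)) ∧ ((x0 ∧ T) ∨ (F ∨ x0))))
  →1  (((T ∧ (x1 ∨ x0)) ∧ ¬¬x0) ∨ x1) ∧ (((¬F ∧ (x1 ∧ T)) ∨ ((x1 ∧ x0) ∧ ¬x1)) ∨ (((F ∧ F) ∧ (x1 ∨ T)) ∧ ((x0 ∧ T) ∨ (F ∨ x0))))
  →2  (((x1 ∨ x0) ∧ ¬¬x0) ∨ x1) ∧ (((¬F ∧ (x1 ∧ T)) ∨ ((x1 ∧ x0) ∧ ¬x1)) ∨ (((F ∧ F) ∧ (x1 ∨ T)) ∧ ((x0 ∧ T) ∨ (F ∨ x0))))
  →3  (((x1 ∨ x0) ∧ x0) ∨ x1) ∧ (((¬F ∧ (x1 ∧ T)) ∨ ((x1 ∧ x0) ∧ ¬x1)) ∨ (((F ∧ F) ∧ (x1 ∨ T)) ∧ ((x0 ∧ T) ∨ (F ∨ x0))))
  →4  (((x1 ∨ x0) ∧ x0) ∨ x1) ∧ (((T ∧ (x1 ∧ T)) ∨ ((x1 ∧ x0) ∧ ¬x1)) ∨ (((F ∧ F) ∧ (x1 ∨ T)) ∧ ((x0 ∧ T) ∨ (F ∨ x0))))
  →5  (((x1 ∨ x0) ∧ x0) ∨ x1) ∧ (((x1 ∧ T) ∨ ((x1 ∧ x0) ∧ ¬x1)) ∨ (((F ∧ F) ∧ (x1 ∨ T)) ∧ ((x0 ∧ T) ∨ (F ∨ x0))))
  →6  (((x1 ∨ x0) ∧ x0) ∨ x1) ∧ ((x1 ∨ ((x1 ∧ x0) ∧ ¬x1)) ∨ (((F ∧ F) ∧ (x1 ∨ T)) ∧ ((x0 ∧ T) ∨ (F ∨ x0))))
  →7  (((x1 ∨ x0) ∧ x0) ∨ x1) ∧ ((x1 ∨ ((x1 ∧ x0) ∧ ¬x1)) ∨ ((F ∧ (x1 ∨ T)) ∧ ((x0 ∧ T) ∨ (F ∨ x0))))
  →8  (((x1 ∨ x0) ∧ x0) ∨ x1) ∧ ((x1 ∨ ((x1 ∧ x0) ∧ ¬x1)) ∨ (F ∧ ((x0 ∧ T) ∨ (F ∨ x0))))
  →9  (((x1 ∨ x0) ∧ x0) ∨ x1) ∧ ((x1 ∨ ((x1 ∧ x0) ∧ ¬x1)) ∨ F)
  →10  (((x1 ∨ x0) ∧ x0) ∨ x1) ∧ (x1 ∨ ((x1 ∧ x0) ∧ ¬x1))

Answer: YES — reaches normal form (((x1 ∨ x0) ∧ x0) ∨ x1) ∧ (x1 ∨ ((x1 ∧ x0) ∧ ¬x1)) in 10 ≤ 10 steps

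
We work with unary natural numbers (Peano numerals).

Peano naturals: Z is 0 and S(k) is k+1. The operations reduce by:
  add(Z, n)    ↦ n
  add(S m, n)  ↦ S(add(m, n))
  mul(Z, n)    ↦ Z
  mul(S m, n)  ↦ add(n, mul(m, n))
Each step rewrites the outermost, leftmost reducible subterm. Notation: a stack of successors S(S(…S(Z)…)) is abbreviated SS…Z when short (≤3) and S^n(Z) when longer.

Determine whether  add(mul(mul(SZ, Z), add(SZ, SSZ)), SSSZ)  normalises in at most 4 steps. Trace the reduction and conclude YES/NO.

  start: add(mul(mul(SZ, Z), add(SZ, SSZ)), SSSZ)
  →1  add(mul(add(Z, mul(Z, Z)), add(SZ, SSZ)), SSSZ)
  →2  add(mul(mul(Z, Z), add(SZ, SSZ)), SSSZ)
  →3  add(mul(Z, add(SZ, SSZ)), SSSZ)
  →4  add(Z, SSSZ)

Answer: NO — after 4 steps the term is add(Z, SSSZ), not yet normal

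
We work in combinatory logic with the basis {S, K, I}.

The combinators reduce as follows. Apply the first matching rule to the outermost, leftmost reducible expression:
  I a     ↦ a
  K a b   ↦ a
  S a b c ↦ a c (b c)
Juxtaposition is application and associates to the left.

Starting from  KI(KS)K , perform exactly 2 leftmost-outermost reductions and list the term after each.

  start: KI(KS)K
  [1] IK
  [2] K

Answer: after 2 steps: K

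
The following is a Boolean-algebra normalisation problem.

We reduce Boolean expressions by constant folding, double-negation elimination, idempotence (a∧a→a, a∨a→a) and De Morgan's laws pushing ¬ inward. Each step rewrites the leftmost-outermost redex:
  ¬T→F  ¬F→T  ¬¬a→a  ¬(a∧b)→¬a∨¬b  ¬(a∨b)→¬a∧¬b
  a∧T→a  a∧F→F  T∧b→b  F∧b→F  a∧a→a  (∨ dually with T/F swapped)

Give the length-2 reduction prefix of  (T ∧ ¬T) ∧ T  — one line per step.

  start: (T ∧ ¬T) ∧ T
  →1  T ∧ ¬T
  →2  ¬T

Answer: after 2 steps: ¬T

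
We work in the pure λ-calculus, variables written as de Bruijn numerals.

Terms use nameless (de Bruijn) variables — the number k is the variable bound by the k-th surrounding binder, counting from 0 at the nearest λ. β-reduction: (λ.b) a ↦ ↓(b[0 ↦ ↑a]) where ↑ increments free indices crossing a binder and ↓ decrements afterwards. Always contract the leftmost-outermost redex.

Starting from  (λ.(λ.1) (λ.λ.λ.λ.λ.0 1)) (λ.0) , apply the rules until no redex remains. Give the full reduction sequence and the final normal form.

Answer: normal form = λ.0  (in 2 steps)

Reduction:
  start: (λ.(λ.1) (λ.λ.λ.λ.λ.0 1)) (λ.0)
  step 1: (λ.λ.0) (λ.λ.λ.λ.λ.0 1)
  step 2: λ.0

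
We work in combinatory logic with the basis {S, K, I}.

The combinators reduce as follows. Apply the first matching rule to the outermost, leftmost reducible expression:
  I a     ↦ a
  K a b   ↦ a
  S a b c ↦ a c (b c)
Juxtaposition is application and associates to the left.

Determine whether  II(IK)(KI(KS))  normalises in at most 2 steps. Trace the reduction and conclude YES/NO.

  start: II(IK)(KI(KS))
  step 1: I(IK)(KI(KS))
  step 2: IK(KI(KS))

Answer: NO — after 2 steps the term is IK(KI(KS)), not yet normal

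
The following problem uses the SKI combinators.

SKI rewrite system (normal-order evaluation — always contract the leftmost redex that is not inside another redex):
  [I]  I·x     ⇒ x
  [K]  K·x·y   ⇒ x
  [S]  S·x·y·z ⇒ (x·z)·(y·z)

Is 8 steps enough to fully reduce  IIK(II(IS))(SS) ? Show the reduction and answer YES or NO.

  start: IIK(II(IS))(SS)
  [1] IK(II(IS))(SS)
  [2] K(II(IS))(SS)
  [3] II(IS)
  [4] I(IS)
  [5] IS
  [6] S

Answer: YES — reaches normal form S in 6 ≤ 8 steps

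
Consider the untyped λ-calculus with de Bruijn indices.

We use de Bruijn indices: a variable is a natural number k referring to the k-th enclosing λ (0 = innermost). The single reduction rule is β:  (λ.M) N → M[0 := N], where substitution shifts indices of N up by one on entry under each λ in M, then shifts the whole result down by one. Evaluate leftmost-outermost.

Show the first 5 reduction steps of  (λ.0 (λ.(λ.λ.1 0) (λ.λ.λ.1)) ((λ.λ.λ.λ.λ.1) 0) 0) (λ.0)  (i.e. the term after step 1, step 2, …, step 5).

Answer: after 5 steps: (λ.λ.λ.1) (λ.0)

Reduction:
  start: (λ.0 (λ.(λ.λ.1 0) (λ.λ.λ.1)) ((λ.λ.λ.λ.λ.1) 0) 0) (λ.0)
  →1  (λ.0) (λ.(λ.λ.1 0) (λ.λ.λ.1)) ((λ.λ.λ.λ.λ.1) (λ.0)) (λ.0)
  →2  (λ.(λ.λ.1 0) (λ.λ.λ.1)) ((λ.λ.λ.λ.λ.1) (λ.0)) (λ.0)
  →3  (λ.λ.1 0) (λ.λ.λ.1) (λ.0)
  →4  (λ.(λ.λ.λ.1) 0) (λ.0)
  →5  (λ.λ.λ.1) (λ.0)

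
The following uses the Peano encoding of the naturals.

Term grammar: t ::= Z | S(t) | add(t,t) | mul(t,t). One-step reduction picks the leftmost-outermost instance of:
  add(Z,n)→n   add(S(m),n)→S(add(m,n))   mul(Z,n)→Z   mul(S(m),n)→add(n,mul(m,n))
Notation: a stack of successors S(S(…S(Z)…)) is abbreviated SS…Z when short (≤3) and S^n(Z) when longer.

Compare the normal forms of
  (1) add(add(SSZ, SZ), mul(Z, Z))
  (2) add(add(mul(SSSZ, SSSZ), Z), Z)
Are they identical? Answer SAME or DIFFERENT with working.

Answer: DIFFERENT — A ⇓ SSSZ, B ⇓ S^9(Z)

Reduction:
Term A:
  start: add(add(SSZ, SZ), mul(Z, Z))
  step 1: add(S(add(SZ, SZ)), mul(Z, Z))
  step 2: S(add(add(SZ, SZ), mul(Z, Z)))
  step 3: S(add(S(add(Z, SZ)), mul(Z, Z)))
  step 4: S(S(add(add(Z, SZ), mul(Z, Z))))
  step 5: S(S(add(SZ, mul(Z, Z))))
  step 6: S(S(S(add(Z, mul(Z, Z)))))
  step 7: S(S(S(mul(Z, Z))))
  step 8: SSSZ

Term B:
  start: add(add(mul(SSSZ, SSSZ), Z), Z)
  step 1: add(add(add(SSSZ, mul(SSZ, SSSZ)), Z), Z)
  step 2: add(add(S(add(SSZ, mul(SSZ, SSSZ))), Z), Z)
  step 3: add(S(add(add(SSZ, mul(SSZ, SSSZ)), Z)), Z)
  step 4: S(add(add(add(SSZ, mul(SSZ, SSSZ)), Z), Z))
  step 5: S(add(add(S(add(SZ, mul(SSZ, SSSZ))), Z), Z))
  step 6: S(add(S(add(add(SZ, mul(SSZ, SSSZ)), Z)), Z))
  step 7: S(S(add(add(add(SZ, mul(SSZ, SSSZ)), Z), Z)))
  step 8: S(S(add(add(S(add(Z, mul(SSZ, SSSZ))), Z), Z)))
  step 9: S(S(add(S(add(add(Z, mul(SSZ, SSSZ)), Z)), Z)))
  step 10: S(S(S(add(add(add(Z, mul(SSZ, SSSZ)), Z), Z))))
  step 11: S(S(S(add(add(mul(SSZ, SSSZ), Z), Z))))
  step 12: S(S(S(add(add(add(SSSZ, mul(SZ, SSSZ)), Z), Z))))
  step 13: S(S(S(add(add(S(add(SSZ, mul(SZ, SSSZ))), Z), Z))))
  step 14: S(S(S(add(S(add(add(SSZ, mul(SZ, SSSZ)), Z)), Z))))
  step 15: S(S(S(S(add(add(add(SSZ, mul(SZ, SSSZ)), Z), Z)))))
  step 16: S(S(S(S(add(add(S(add(SZ, mul(SZ, SSSZ))), Z), Z)))))
  step 17: S(S(S(S(add(S(add(add(SZ, mul(SZ, SSSZ)), Z)), Z)))))
  step 18: S(S(S(S(S(add(add(add(SZ, mul(SZ, SSSZ)), Z), Z))))))
  step 19: S(S(S(S(S(add(add(S(add(Z, mul(SZ, SSSZ))), Z), Z))))))
  step 20: S(S(S(S(S(add(S(add(add(Z, mul(SZ, SSSZ)), Z)), Z))))))
  step 21: S(S(S(S(S(S(add(add(add(Z, mul(SZ, SSSZ)), Z), Z)))))))
  step 22: S(S(S(S(S(S(add(add(mul(SZ, SSSZ), Z), Z)))))))
  step 23: S(S(S(S(S(S(add(add(add(SSSZ, mul(Z, SSSZ)), Z), Z)))))))
  step 24: S(S(S(S(S(S(add(add(S(add(SSZ, mul(Z, SSSZ))), Z), Z)))))))
  step 25: S(S(S(S(S(S(add(S(add(add(SSZ, mul(Z, SSSZ)), Z)), Z)))))))
  step 26: S(S(S(S(S(S(S(add(add(add(SSZ, mul(Z, SSSZ)), Z), Z))))))))
  step 27: S(S(S(S(S(S(S(add(add(S(add(SZ, mul(Z, SSSZ))), Z), Z))))))))
  step 28: S(S(S(S(S(S(S(add(S(add(add(SZ, mul(Z, SSSZ)), Z)), Z))))))))
  step 29: S(S(S(S(S(S(S(S(add(add(add(SZ, mul(Z, SSSZ)), Z), Z)))))))))
  step 30: S(S(S(S(S(S(S(S(add(add(S(add(Z, mul(Z, SSSZ))), Z), Z)))))))))
  step 31: S(S(S(S(S(S(S(S(add(S(add(add(Z, mul(Z, SSSZ)), Z)), Z)))))))))
  step 32: S(S(S(S(S(S(S(S(S(add(add(add(Z, mul(Z, SSSZ)), Z), Z))))))))))
  step 33: S(S(S(S(S(S(S(S(S(add(add(mul(Z, SSSZ), Z), Z))))))))))
  step 34: S(S(S(S(S(S(S(S(S(add(add(Z, Z), Z))))))))))
  step 35: S(S(S(S(S(S(S(S(S(add(Z, Z))))))))))
  step 36: S^9(Z)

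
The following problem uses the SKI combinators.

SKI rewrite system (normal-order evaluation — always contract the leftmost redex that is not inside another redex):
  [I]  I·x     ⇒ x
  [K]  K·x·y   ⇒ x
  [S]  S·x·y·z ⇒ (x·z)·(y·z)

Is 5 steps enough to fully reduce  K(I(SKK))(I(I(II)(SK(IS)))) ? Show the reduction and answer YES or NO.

  start: K(I(SKK))(I(I(II)(SK(IS))))
  →1  I(SKK)
  →2  SKK

Answer: YES — reaches normal form SKK in 2 ≤ 5 steps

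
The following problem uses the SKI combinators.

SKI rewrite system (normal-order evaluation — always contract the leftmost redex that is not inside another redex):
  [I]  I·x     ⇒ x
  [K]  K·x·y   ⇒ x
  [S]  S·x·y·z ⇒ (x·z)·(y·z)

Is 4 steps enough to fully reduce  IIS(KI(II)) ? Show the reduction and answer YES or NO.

Answer: YES — reaches normal form SI in 3 ≤ 4 steps

Reduction:
  start: IIS(KI(II))
  step 1: IS(KI(II))
  step 2: S(KI(II))
  step 3: SI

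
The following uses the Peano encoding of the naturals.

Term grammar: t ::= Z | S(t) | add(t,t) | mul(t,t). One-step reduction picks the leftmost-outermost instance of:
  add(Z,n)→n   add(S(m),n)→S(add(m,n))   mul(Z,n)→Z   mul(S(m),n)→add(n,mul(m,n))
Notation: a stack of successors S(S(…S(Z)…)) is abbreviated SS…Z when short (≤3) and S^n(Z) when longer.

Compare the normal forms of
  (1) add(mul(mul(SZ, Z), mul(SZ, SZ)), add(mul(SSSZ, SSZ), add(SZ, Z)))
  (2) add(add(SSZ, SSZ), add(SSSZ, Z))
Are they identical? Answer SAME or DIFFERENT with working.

Term A:
  start: add(mul(mul(SZ, Z), mul(SZ, SZ)), add(mul(SSSZ, SSZ), add(SZ, Z)))
  →1  add(mul(add(Z, mul(Z, Z)), mul(SZ, SZ)), add(mul(SSSZ, SSZ), add(SZ, Z)))
  →2  add(mul(mul(Z, Z), mul(SZ, SZ)), add(mul(SSSZ, SSZ), add(SZ, Z)))
  →3  add(mul(Z, mul(SZ, SZ)), add(mul(SSSZ, SSZ), add(SZ, Z)))
  →4  add(Z, add(mul(SSSZ, SSZ), add(SZ, Z)))
  →5  add(mul(SSSZ, SSZ), add(SZ, Z))
  →6  add(add(SSZ, mul(SSZ, SSZ)), add(SZ, Z))
  →7  add(S(add(SZ, mul(SSZ, SSZ))), add(SZ, Z))
  →8  S(add(add(SZ, mul(SSZ, SSZ)), add(SZ, Z)))
  →9  S(add(S(add(Z, mul(SSZ, SSZ))), add(SZ, Z)))
  →10  S(S(add(add(Z, mul(SSZ, SSZ)), add(SZ, Z))))
  →11  S(S(add(mul(SSZ, SSZ), add(SZ, Z))))
  →12  S(S(add(add(SSZ, mul(SZ, SSZ)), add(SZ, Z))))
  →13  S(S(add(S(add(SZ, mul(SZ, SSZ))), add(SZ, Z))))
  →14  S(S(S(add(add(SZ, mul(SZ, SSZ)), add(SZ, Z)))))
  →15  S(S(S(add(S(add(Z, mul(SZ, SSZ))), add(SZ, Z)))))
  →16  S(S(S(S(add(add(Z, mul(SZ, SSZ)), add(SZ, Z))))))
  →17  S(S(S(S(add(mul(SZ, SSZ), add(SZ, Z))))))
  →18  S(S(S(S(add(add(SSZ, mul(Z, SSZ)), add(SZ, Z))))))
  →19  S(S(S(S(add(S(add(SZ, mul(Z, SSZ))), add(SZ, Z))))))
  →20  S(S(S(S(S(add(add(SZ, mul(Z, SSZ)), add(SZ, Z)))))))
  →21  S(S(S(S(S(add(S(add(Z, mul(Z, SSZ))), add(SZ, Z)))))))
  →22  S(S(S(S(S(S(add(add(Z, mul(Z, SSZ)), add(SZ, Z))))))))
  →23  S(S(S(S(S(S(add(mul(Z, SSZ), add(SZ, Z))))))))
  →24  S(S(S(S(S(S(add(Z, add(SZ, Z))))))))
  →25  S(S(S(S(S(S(add(SZ, Z)))))))
  →26  S(S(S(S(S(S(S(add(Z, Z))))))))
  →27  S^7(Z)

Term B:
  start: add(add(SSZ, SSZ), add(SSSZ, Z))
  →1  add(S(add(SZ, SSZ)), add(SSSZ, Z))
  →2  S(add(add(SZ, SSZ), add(SSSZ, Z)))
  →3  S(add(S(add(Z, SSZ)), add(SSSZ, Z)))
  →4  S(S(add(add(Z, SSZ), add(SSSZ, Z))))
  →5  S(S(add(SSZ, add(SSSZ, Z))))
  →6  S(S(S(add(SZ, add(SSSZ, Z)))))
  →7  S(S(S(S(add(Z, add(SSSZ, Z))))))
  →8  S(S(S(S(add(SSSZ, Z)))))
  →9  S(S(S(S(S(add(SSZ, Z))))))
  →10  S(S(S(S(S(S(add(SZ, Z)))))))
  →11  S(S(S(S(S(S(S(add(Z, Z))))))))
  →12  S^7(Z)

Answer: SAME — A ⇓ S^7(Z), B ⇓ S^7(Z)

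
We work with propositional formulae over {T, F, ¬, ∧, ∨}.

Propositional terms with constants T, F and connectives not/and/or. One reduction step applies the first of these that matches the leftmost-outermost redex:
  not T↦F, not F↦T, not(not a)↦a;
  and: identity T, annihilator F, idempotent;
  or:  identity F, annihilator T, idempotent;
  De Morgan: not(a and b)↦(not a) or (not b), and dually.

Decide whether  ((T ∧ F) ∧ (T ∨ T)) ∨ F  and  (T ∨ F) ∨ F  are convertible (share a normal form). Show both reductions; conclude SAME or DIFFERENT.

Term A:
  start: ((T ∧ F) ∧ (T ∨ T)) ∨ F
  →1  (T ∧ F) ∧ (T ∨ T)
  →2  F ∧ (T ∨ T)
  →3  F

Term B:
  start: (T ∨ F) ∨ F
  →1  T ∨ F
  →2  T

Answer: DIFFERENT — A ⇓ F, B ⇓ T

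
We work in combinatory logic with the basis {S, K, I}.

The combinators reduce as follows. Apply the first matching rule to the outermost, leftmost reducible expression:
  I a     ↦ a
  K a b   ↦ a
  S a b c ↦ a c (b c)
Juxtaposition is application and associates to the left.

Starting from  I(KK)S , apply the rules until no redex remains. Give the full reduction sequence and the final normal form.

  start: I(KK)S
  step 1: KKS
  step 2: K

Answer: normal form = K  (in 2 steps)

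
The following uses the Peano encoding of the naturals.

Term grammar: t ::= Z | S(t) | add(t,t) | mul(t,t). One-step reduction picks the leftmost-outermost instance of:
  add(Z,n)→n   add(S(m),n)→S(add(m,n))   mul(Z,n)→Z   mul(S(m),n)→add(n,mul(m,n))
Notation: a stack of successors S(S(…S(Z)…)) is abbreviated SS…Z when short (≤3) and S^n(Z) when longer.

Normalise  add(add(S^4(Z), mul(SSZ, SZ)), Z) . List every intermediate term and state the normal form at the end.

  start: add(add(S^4(Z), mul(SSZ, SZ)), Z)
  step 1: add(S(add(SSSZ, mul(SSZ, SZ))), Z)
  step 2: S(add(add(SSSZ, mul(SSZ, SZ)), Z))
  step 3: S(add(S(add(SSZ, mul(SSZ, SZ))), Z))
  step 4: S(S(add(add(SSZ, mul(SSZ, SZ)), Z)))
  step 5: S(S(add(S(add(SZ, mul(SSZ, SZ))), Z)))
  step 6: S(S(S(add(add(SZ, mul(SSZ, SZ)), Z))))
  step 7: S(S(S(add(S(add(Z, mul(SSZ, SZ))), Z))))
  step 8: S(S(S(S(add(add(Z, mul(SSZ, SZ)), Z)))))
  step 9: S(S(S(S(add(mul(SSZ, SZ), Z)))))
  step 10: S(S(S(S(add(add(SZ, mul(SZ, SZ)), Z)))))
  step 11: S(S(S(S(add(S(add(Z, mul(SZ, SZ))), Z)))))
  step 12: S(S(S(S(S(add(add(Z, mul(SZ, SZ)), Z))))))
  step 13: S(S(S(S(S(add(mul(SZ, SZ), Z))))))
  step 14: S(S(S(S(S(add(add(SZ, mul(Z, SZ)), Z))))))
  step 15: S(S(S(S(S(add(S(add(Z, mul(Z, SZ))), Z))))))
  step 16: S(S(S(S(S(S(add(add(Z, mul(Z, SZ)), Z)))))))
  step 17: S(S(S(S(S(S(add(mul(Z, SZ), Z)))))))
  step 18: S(S(S(S(S(S(add(Z, Z)))))))
  step 19: S^6(Z)

Answer: normal form = S^6(Z)  (in 19 steps)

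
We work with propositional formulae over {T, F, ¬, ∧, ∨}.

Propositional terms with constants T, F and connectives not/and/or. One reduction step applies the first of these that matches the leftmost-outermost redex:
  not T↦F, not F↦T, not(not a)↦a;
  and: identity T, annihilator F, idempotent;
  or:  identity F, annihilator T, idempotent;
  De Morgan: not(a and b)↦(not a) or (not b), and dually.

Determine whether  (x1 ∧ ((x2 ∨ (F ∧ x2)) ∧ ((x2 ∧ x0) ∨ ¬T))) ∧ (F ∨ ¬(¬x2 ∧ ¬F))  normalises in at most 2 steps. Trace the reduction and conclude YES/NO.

Answer: NO — after 2 steps the term is (x1 ∧ (x2 ∧ ((x2 ∧ x0) ∨ ¬T))) ∧ (F ∨ ¬(¬x2 ∧ ¬F)), not yet normal

Reduction:
  start: (x1 ∧ ((x2 ∨ (F ∧ x2)) ∧ ((x2 ∧ x0) ∨ ¬T))) ∧ (F ∨ ¬(¬x2 ∧ ¬F))
  [1] (x1 ∧ ((x2 ∨ F) ∧ ((x2 ∧ x0) ∨ ¬T))) ∧ (F ∨ ¬(¬x2 ∧ ¬F))
  [2] (x1 ∧ (x2 ∧ ((x2 ∧ x0) ∨ ¬T))) ∧ (F ∨ ¬(¬x2 ∧ ¬F))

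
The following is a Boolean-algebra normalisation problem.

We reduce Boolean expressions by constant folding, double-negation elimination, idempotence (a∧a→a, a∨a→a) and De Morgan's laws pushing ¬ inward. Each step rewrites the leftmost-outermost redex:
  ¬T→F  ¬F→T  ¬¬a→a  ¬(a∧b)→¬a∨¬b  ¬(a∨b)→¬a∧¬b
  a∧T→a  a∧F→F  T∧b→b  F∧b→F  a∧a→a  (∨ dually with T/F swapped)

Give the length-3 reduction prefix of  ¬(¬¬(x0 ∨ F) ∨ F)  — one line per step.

Answer: after 3 steps: (¬x0 ∧ ¬F) ∧ ¬F

Derivation:
  start: ¬(¬¬(x0 ∨ F) ∨ F)
  step 1: ¬¬¬(x0 ∨ F) ∧ ¬F
  step 2: ¬(x0 ∨ F) ∧ ¬F
  step 3: (¬x0 ∧ ¬F) ∧ ¬F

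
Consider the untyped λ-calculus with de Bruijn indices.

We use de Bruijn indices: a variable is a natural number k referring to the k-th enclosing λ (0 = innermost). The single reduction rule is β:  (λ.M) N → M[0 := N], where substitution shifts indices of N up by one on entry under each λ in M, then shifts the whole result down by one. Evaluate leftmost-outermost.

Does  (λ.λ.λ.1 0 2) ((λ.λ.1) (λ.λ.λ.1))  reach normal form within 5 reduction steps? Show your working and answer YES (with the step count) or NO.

Answer: YES — reaches normal form λ.λ.1 0 (λ.λ.λ.λ.1) in 2 ≤ 5 steps

Derivation:
  start: (λ.λ.λ.1 0 2) ((λ.λ.1) (λ.λ.λ.1))
  [1] λ.λ.1 0 ((λ.λ.1) (λ.λ.λ.1))
  [2] λ.λ.1 0 (λ.λ.λ.λ.1)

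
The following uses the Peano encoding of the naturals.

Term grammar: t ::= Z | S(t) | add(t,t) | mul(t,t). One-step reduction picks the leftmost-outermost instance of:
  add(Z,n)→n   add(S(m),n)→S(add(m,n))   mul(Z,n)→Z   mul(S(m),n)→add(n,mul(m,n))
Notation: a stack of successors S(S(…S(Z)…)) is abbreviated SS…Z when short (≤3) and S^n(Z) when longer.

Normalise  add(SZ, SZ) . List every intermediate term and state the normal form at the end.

  start: add(SZ, SZ)
  step 1: S(add(Z, SZ))
  step 2: SSZ

Answer: normal form = SSZ  (in 2 steps)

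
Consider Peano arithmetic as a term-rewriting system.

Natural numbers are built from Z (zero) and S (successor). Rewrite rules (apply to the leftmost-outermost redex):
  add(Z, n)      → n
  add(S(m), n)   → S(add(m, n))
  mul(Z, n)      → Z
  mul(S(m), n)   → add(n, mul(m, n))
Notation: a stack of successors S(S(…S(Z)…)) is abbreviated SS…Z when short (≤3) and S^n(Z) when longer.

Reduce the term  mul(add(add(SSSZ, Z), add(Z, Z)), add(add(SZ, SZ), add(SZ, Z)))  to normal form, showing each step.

Answer: normal form = S^9(Z)  (in 46 steps)

Reduction:
  start: mul(add(add(SSSZ, Z), add(Z, Z)), add(add(SZ, SZ), add(SZ, Z)))
  →1  mul(add(S(add(SSZ, Z)), add(Z, Z)), add(add(SZ, SZ), add(SZ, Z)))
  →2  mul(S(add(add(SSZ, Z), add(Z, Z))), add(add(SZ, SZ), add(SZ, Z)))
  →3  add(add(add(SZ, SZ), add(SZ, Z)), mul(add(add(SSZ, Z), add(Z, Z)), add(add(SZ, SZ), add(SZ, Z))))
  →4  add(add(S(add(Z, SZ)), add(SZ, Z)), mul(add(add(SSZ, Z), add(Z, Z)), add(add(SZ, SZ), add(SZ, Z))))
  →5  add(S(add(add(Z, SZ), add(SZ, Z))), mul(add(add(SSZ, Z), add(Z, Z)), add(add(SZ, SZ), add(SZ, Z))))
  →6  S(add(add(add(Z, SZ), add(SZ, Z)), mul(add(add(SSZ, Z), add(Z, Z)), add(add(SZ, SZ), add(SZ, Z)))))
  →7  S(add(add(SZ, add(SZ, Z)), mul(add(add(SSZ, Z), add(Z, Z)), add(add(SZ, SZ), add(SZ, Z)))))
  →8  S(add(S(add(Z, add(SZ, Z))), mul(add(add(SSZ, Z), add(Z, Z)), add(add(SZ, SZ), add(SZ, Z)))))
  →9  S(S(add(add(Z, add(SZ, Z)), mul(add(add(SSZ, Z), add(Z, Z)), add(add(SZ, SZ), add(SZ, Z))))))
  →10  S(S(add(add(SZ, Z), mul(add(add(SSZ, Z), add(Z, Z)), add(add(SZ, SZ), add(SZ, Z))))))
  →11  S(S(add(S(add(Z, Z)), mul(add(add(SSZ, Z), add(Z, Z)), add(add(SZ, SZ), add(SZ, Z))))))
  →12  S(S(S(add(add(Z, Z), mul(add(add(SSZ, Z), add(Z, Z)), add(add(SZ, SZ), add(SZ, Z)))))))
  →13  S(S(S(add(Z, mul(add(add(SSZ, Z), add(Z, Z)), add(add(SZ, SZ), add(SZ, Z)))))))
  →14  S(S(S(mul(add(add(SSZ, Z), add(Z, Z)), add(add(SZ, SZ), add(SZ, Z))))))
  →15  S(S(S(mul(add(S(add(SZ, Z)), add(Z, Z)), add(add(SZ, SZ), add(SZ, Z))))))
  →16  S(S(S(mul(S(add(add(SZ, Z), add(Z, Z))), add(add(SZ, SZ), add(SZ, Z))))))
  →17  S(S(S(add(add(add(SZ, SZ), add(SZ, Z)), mul(add(add(SZ, Z), add(Z, Z)), add(add(SZ, SZ), add(SZ, Z)))))))
  →18  S(S(S(add(add(S(add(Z, SZ)), add(SZ, Z)), mul(add(add(SZ, Z), add(Z, Z)), add(add(SZ, SZ), add(SZ, Z)))))))
  →19  S(S(S(add(S(add(add(Z, SZ), add(SZ, Z))), mul(add(add(SZ, Z), add(Z, Z)), add(add(SZ, SZ), add(SZ, Z)))))))
  →20  S(S(S(S(add(add(add(Z, SZ), add(SZ, Z)), mul(add(add(SZ, Z), add(Z, Z)), add(add(SZ, SZ), add(SZ, Z))))))))
  →21  S(S(S(S(add(add(SZ, add(SZ, Z)), mul(add(add(SZ, Z), add(Z, Z)), add(add(SZ, SZ), add(SZ, Z))))))))
  →22  S(S(S(S(add(S(add(Z, add(SZ, Z))), mul(add(add(SZ, Z), add(Z, Z)), add(add(SZ, SZ), add(SZ, Z))))))))
  →23  S(S(S(S(S(add(add(Z, add(SZ, Z)), mul(add(add(SZ, Z), add(Z, Z)), add(add(SZ, SZ), add(SZ, Z)))))))))
  →24  S(S(S(S(S(add(add(SZ, Z), mul(add(add(SZ, Z), add(Z, Z)), add(add(SZ, SZ), add(SZ, Z)))))))))
  →25  S(S(S(S(S(add(S(add(Z, Z)), mul(add(add(SZ, Z), add(Z, Z)), add(add(SZ, SZ), add(SZ, Z)))))))))
  →26  S(S(S(S(S(S(add(add(Z, Z), mul(add(add(SZ, Z), add(Z, Z)), add(add(SZ, SZ), add(SZ, Z))))))))))
  →27  S(S(S(S(S(S(add(Z, mul(add(add(SZ, Z), add(Z, Z)), add(add(SZ, SZ), add(SZ, Z))))))))))
  →28  S(S(S(S(S(S(mul(add(add(SZ, Z), add(Z, Z)), add(add(SZ, SZ), add(SZ, Z)))))))))
  →29  S(S(S(S(S(S(mul(add(S(add(Z, Z)), add(Z, Z)), add(add(SZ, SZ), add(SZ, Z)))))))))
  →30  S(S(S(S(S(S(mul(S(add(add(Z, Z), add(Z, Z))), add(add(SZ, SZ), add(SZ, Z)))))))))
  →31  S(S(S(S(S(S(add(add(add(SZ, SZ), add(SZ, Z)), mul(add(add(Z, Z), add(Z, Z)), add(add(SZ, SZ), add(SZ, Z))))))))))
  →32  S(S(S(S(S(S(add(add(S(add(Z, SZ)), add(SZ, Z)), mul(add(add(Z, Z), add(Z, Z)), add(add(SZ, SZ), add(SZ, Z))))))))))
  →33  S(S(S(S(S(S(add(S(add(add(Z, SZ), add(SZ, Z))), mul(add(add(Z, Z), add(Z, Z)), add(add(SZ, SZ), add(SZ, Z))))))))))
  →34  S(S(S(S(S(S(S(add(add(add(Z, SZ), add(SZ, Z)), mul(add(add(Z, Z), add(Z, Z)), add(add(SZ, SZ), add(SZ, Z)))))))))))
  →35  S(S(S(S(S(S(S(add(add(SZ, add(SZ, Z)), mul(add(add(Z, Z), add(Z, Z)), add(add(SZ, SZ), add(SZ, Z)))))))))))
  →36  S(S(S(S(S(S(S(add(S(add(Z, add(SZ, Z))), mul(add(add(Z, Z), add(Z, Z)), add(add(SZ, SZ), add(SZ, Z)))))))))))
  →37  S(S(S(S(S(S(S(S(add(add(Z, add(SZ, Z)), mul(add(add(Z, Z), add(Z, Z)), add(add(SZ, SZ), add(SZ, Z))))))))))))
  →38  S(S(S(S(S(S(S(S(add(add(SZ, Z), mul(add(add(Z, Z), add(Z, Z)), add(add(SZ, SZ), add(SZ, Z))))))))))))
  →39  S(S(S(S(S(S(S(S(add(S(add(Z, Z)), mul(add(add(Z, Z), add(Z, Z)), add(add(SZ, SZ), add(SZ, Z))))))))))))
  →40  S(S(S(S(S(S(S(S(S(add(add(Z, Z), mul(add(add(Z, Z), add(Z, Z)), add(add(SZ, SZ), add(SZ, Z)))))))))))))
  →41  S(S(S(S(S(S(S(S(S(add(Z, mul(add(add(Z, Z), add(Z, Z)), add(add(SZ, SZ), add(SZ, Z)))))))))))))
  →42  S(S(S(S(S(S(S(S(S(mul(add(add(Z, Z), add(Z, Z)), add(add(SZ, SZ), add(SZ, Z))))))))))))
  →43  S(S(S(S(S(S(S(S(S(mul(add(Z, add(Z, Z)), add(add(SZ, SZ), add(SZ, Z))))))))))))
  →44  S(S(S(S(S(S(S(S(S(mul(add(Z, Z), add(add(SZ, SZ), add(SZ, Z))))))))))))
  →45  S(S(S(S(S(S(S(S(S(mul(Z, add(add(SZ, SZ), add(SZ, Z))))))))))))
  →46  S^9(Z)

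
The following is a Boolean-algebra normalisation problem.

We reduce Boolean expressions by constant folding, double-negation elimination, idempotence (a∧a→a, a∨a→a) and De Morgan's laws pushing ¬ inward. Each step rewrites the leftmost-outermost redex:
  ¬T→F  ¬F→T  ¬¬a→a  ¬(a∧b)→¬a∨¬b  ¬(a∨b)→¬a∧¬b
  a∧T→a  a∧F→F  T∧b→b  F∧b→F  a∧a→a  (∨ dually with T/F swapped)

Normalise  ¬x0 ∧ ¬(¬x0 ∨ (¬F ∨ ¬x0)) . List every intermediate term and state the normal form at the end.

Answer: normal form = F  (in 7 steps)

Working:
  start: ¬x0 ∧ ¬(¬x0 ∨ (¬F ∨ ¬x0))
  step 1: ¬x0 ∧ (¬¬x0 ∧ ¬(¬F ∨ ¬x0))
  step 2: ¬x0 ∧ (x0 ∧ ¬(¬F ∨ ¬x0))
  step 3: ¬x0 ∧ (x0 ∧ (¬¬F ∧ ¬¬x0))
  step 4: ¬x0 ∧ (x0 ∧ (F ∧ ¬¬x0))
  step 5: ¬x0 ∧ (x0 ∧ F)
  step 6: ¬x0 ∧ F
  step 7: F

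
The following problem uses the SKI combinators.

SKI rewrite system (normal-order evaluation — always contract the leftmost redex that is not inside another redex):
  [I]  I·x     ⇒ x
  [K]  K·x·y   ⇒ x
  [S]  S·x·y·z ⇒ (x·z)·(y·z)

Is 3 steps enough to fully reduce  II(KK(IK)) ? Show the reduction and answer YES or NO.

  start: II(KK(IK))
  [1] I(KK(IK))
  [2] KK(IK)
  [3] K

Answer: YES — reaches normal form K in 3 ≤ 3 steps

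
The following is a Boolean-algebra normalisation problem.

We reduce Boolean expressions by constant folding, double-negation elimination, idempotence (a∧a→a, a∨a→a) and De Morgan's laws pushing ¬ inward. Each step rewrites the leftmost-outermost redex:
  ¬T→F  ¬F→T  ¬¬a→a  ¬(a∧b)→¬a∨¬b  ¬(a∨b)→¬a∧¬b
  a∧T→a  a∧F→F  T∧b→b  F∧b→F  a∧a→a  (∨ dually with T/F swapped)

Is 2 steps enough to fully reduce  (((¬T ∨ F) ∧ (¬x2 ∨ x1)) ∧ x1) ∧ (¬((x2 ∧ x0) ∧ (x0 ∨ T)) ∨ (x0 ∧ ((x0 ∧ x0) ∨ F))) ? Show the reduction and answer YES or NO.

  start: (((¬T ∨ F) ∧ (¬x2 ∨ x1)) ∧ x1) ∧ (¬((x2 ∧ x0) ∧ (x0 ∨ T)) ∨ (x0 ∧ ((x0 ∧ x0) ∨ F)))
  [1] ((¬T ∧ (¬x2 ∨ x1)) ∧ x1) ∧ (¬((x2 ∧ x0) ∧ (x0 ∨ T)) ∨ (x0 ∧ ((x0 ∧ x0) ∨ F)))
  [2] ((F ∧ (¬x2 ∨ x1)) ∧ x1) ∧ (¬((x2 ∧ x0) ∧ (x0 ∨ T)) ∨ (x0 ∧ ((x0 ∧ x0) ∨ F)))

Answer: NO — after 2 steps the term is ((F ∧ (¬x2 ∨ x1)) ∧ x1) ∧ (¬((x2 ∧ x0) ∧ (x0 ∨ T)) ∨ (x0 ∧ ((x0 ∧ x0) ∨ F))), not yet normal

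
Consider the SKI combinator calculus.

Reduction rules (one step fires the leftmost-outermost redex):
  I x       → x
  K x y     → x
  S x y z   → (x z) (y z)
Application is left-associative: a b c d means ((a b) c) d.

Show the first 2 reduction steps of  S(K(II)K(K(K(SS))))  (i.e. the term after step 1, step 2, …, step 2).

Answer: after 2 steps: S(I(K(K(SS))))

Derivation:
  start: S(K(II)K(K(K(SS))))
  →1  S(II(K(K(SS))))
  →2  S(I(K(K(SS))))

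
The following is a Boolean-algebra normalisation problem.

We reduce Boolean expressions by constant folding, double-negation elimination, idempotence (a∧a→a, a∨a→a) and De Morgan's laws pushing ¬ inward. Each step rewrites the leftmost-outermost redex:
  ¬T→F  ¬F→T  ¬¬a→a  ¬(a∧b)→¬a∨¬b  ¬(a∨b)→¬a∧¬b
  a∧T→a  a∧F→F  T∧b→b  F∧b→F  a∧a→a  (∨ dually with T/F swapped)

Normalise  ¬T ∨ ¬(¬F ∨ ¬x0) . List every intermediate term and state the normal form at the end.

  start: ¬T ∨ ¬(¬F ∨ ¬x0)
  step 1: F ∨ ¬(¬F ∨ ¬x0)
  step 2: ¬(¬F ∨ ¬x0)
  step 3: ¬¬F ∧ ¬¬x0
  step 4: F ∧ ¬¬x0
  step 5: F

Answer: normal form = F  (in 5 steps)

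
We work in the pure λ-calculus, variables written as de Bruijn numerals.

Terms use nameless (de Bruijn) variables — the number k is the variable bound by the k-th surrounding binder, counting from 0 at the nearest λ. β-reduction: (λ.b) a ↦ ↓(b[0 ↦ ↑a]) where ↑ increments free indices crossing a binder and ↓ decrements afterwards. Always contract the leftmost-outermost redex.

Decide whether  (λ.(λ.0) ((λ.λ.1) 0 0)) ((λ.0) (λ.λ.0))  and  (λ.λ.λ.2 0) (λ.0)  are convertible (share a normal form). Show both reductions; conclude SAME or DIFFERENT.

Answer: SAME — A ⇓ λ.λ.0, B ⇓ λ.λ.0

Working:
Term A:
  start: (λ.(λ.0) ((λ.λ.1) 0 0)) ((λ.0) (λ.λ.0))
  →1  (λ.0) ((λ.λ.1) ((λ.0) (λ.λ.0)) ((λ.0) (λ.λ.0)))
  →2  (λ.λ.1) ((λ.0) (λ.λ.0)) ((λ.0) (λ.λ.0))
  →3  (λ.(λ.0) (λ.λ.0)) ((λ.0) (λ.λ.0))
  →4  (λ.0) (λ.λ.0)
  →5  λ.λ.0

Term B:
  start: (λ.λ.λ.2 0) (λ.0)
  →1  λ.λ.(λ.0) 0
  →2  λ.λ.0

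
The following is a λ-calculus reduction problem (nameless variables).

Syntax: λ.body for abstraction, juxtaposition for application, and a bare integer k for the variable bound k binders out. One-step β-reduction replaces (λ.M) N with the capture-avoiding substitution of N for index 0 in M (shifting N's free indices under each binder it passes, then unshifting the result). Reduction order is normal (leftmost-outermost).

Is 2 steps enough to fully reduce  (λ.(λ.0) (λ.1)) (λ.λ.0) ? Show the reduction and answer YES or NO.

  start: (λ.(λ.0) (λ.1)) (λ.λ.0)
  [1] (λ.0) (λ.λ.λ.0)
  [2] λ.λ.λ.0

Answer: YES — reaches normal form λ.λ.λ.0 in 2 ≤ 2 steps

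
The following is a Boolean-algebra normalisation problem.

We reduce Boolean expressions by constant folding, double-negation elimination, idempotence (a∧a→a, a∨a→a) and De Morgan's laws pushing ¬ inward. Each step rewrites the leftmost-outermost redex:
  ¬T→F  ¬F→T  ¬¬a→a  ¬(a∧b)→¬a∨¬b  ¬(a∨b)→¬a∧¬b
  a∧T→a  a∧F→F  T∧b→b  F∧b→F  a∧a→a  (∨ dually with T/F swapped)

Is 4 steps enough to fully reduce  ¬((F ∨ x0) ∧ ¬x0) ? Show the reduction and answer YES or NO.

  start: ¬((F ∨ x0) ∧ ¬x0)
  [1] ¬(F ∨ x0) ∨ ¬¬x0
  [2] (¬F ∧ ¬x0) ∨ ¬¬x0
  [3] (T ∧ ¬x0) ∨ ¬¬x0
  [4] ¬x0 ∨ ¬¬x0

Answer: NO — after 4 steps the term is ¬x0 ∨ ¬¬x0, not yet normal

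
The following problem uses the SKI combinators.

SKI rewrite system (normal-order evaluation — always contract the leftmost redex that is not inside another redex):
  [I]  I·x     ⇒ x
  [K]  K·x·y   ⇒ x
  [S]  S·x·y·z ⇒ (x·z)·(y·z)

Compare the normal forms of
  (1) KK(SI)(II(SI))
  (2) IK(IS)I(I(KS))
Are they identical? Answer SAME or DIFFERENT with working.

Answer: DIFFERENT — A ⇓ K(SI), B ⇓ S(KS)

Derivation:
Term A:
  start: KK(SI)(II(SI))
  →1  K(II(SI))
  →2  K(I(SI))
  →3  K(SI)

Term B:
  start: IK(IS)I(I(KS))
  →1  K(IS)I(I(KS))
  →2  IS(I(KS))
  →3  S(I(KS))
  →4  S(KS)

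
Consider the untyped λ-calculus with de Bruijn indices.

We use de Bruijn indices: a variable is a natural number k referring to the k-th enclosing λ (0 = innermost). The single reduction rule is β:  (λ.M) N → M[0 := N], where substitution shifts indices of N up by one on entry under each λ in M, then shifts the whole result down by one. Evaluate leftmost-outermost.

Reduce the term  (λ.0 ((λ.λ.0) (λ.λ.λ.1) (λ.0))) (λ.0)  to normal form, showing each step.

Answer: normal form = λ.0  (in 4 steps)

Working:
  start: (λ.0 ((λ.λ.0) (λ.λ.λ.1) (λ.0))) (λ.0)
  →1  (λ.0) ((λ.λ.0) (λ.λ.λ.1) (λ.0))
  →2  (λ.λ.0) (λ.λ.λ.1) (λ.0)
  →3  (λ.0) (λ.0)
  →4  λ.0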